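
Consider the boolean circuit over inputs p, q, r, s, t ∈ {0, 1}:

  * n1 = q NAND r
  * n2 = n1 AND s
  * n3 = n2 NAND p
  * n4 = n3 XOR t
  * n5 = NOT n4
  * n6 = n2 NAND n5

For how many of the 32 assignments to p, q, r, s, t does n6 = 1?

26

n6 = n2 NAND n5 must be 1, so at least one of n2, n5 is 0.
Enumerating the 32 input combinations, 26 give n6 = 1 and 6 give n6 = 0.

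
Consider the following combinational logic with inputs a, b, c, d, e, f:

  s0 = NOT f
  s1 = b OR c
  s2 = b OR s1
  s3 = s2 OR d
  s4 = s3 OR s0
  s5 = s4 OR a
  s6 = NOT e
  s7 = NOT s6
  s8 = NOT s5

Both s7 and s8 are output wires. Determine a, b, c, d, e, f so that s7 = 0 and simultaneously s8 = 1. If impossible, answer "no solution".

a=0, b=0, c=0, d=0, e=0, f=1

Check with a=0, b=0, c=0, d=0, e=0, f=1:
s0 = NOT f = NOT 1 = 0
s1 = b OR c = 0 OR 0 = 0
s2 = b OR s1 = 0 OR 0 = 0
s3 = s2 OR d = 0 OR 0 = 0
s4 = s3 OR s0 = 0 OR 0 = 0
s5 = s4 OR a = 0 OR 0 = 0
s6 = NOT e = NOT 0 = 1
s7 = NOT s6 = NOT 1 = 0
s8 = NOT s5 = NOT 0 = 1
So s7 = 0 and s8 = 1.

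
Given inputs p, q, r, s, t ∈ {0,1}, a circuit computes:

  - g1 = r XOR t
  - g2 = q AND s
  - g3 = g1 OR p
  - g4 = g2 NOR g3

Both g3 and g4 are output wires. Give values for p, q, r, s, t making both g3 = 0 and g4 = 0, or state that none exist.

Check with p=0 q=1 r=1 s=1 t=1:
g1 = r XOR t = 1 XOR 1 = 0
g2 = q AND s = 1 AND 1 = 1
g3 = g1 OR p = 0 OR 0 = 0
g4 = g2 NOR g3 = 1 NOR 0 = 0
So g3 = 0 and g4 = 0.

p=0 q=1 r=1 s=1 t=1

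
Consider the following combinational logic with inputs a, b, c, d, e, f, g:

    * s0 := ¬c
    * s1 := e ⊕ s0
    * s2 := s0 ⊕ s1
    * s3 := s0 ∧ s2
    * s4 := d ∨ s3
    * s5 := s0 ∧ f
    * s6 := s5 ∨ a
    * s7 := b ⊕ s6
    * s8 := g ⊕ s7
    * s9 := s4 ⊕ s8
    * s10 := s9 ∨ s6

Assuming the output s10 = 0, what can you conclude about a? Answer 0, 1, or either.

s10 = s9 ∨ s6 must be 0, so both s9 = 0 and s6 = 0.
Every assignment with s10 = 0 has a = 0; there are 24 such assignment(s).

0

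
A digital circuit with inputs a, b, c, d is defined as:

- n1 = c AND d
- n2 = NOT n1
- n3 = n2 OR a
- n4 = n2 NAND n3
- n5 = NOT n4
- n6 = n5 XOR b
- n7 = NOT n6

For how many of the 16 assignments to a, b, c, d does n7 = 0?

n7 = NOT n6 must be 0, so n6 = 1.
n6 = n5 XOR b must be 1, so n5 and b differ.
Enumerating the 16 input combinations, 8 give n7 = 0 and 8 give n7 = 1.

8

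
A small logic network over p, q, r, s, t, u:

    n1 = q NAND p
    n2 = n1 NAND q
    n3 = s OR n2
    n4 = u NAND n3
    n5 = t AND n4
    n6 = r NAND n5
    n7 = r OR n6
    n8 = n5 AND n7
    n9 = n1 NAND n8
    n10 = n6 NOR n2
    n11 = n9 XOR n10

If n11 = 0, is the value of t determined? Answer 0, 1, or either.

n11 = n9 XOR n10 must be 0, so n9 and n10 are equal.
Every assignment with n11 = 0 has t = 1; there are 11 such assignment(s).

1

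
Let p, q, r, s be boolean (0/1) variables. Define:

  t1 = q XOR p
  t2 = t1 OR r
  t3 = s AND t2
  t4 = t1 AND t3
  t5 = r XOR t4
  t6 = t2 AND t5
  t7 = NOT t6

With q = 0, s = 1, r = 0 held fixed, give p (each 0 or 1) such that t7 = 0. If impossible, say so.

p=1

Check with q = 0, s = 1, r = 0 and p=1:
t1 = q XOR p = 0 XOR 1 = 1
t2 = t1 OR r = 1 OR 0 = 1
t3 = s AND t2 = 1 AND 1 = 1
t4 = t1 AND t3 = 1 AND 1 = 1
t5 = r XOR t4 = 0 XOR 1 = 1
t6 = t2 AND t5 = 1 AND 1 = 1
t7 = NOT t6 = NOT 1 = 0
So t7 = 0.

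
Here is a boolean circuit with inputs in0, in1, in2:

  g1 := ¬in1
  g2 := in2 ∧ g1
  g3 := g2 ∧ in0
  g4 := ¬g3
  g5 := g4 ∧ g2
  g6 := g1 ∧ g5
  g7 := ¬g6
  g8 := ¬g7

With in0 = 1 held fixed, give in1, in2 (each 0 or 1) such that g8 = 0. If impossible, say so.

Check with in0 = 1 and in1=1, in2=0:
g1 = ¬in1 = ¬1 = 0
g2 = in2 ∧ g1 = 0 ∧ 0 = 0
g3 = g2 ∧ in0 = 0 ∧ 1 = 0
g4 = ¬g3 = ¬0 = 1
g5 = g4 ∧ g2 = 1 ∧ 0 = 0
g6 = g1 ∧ g5 = 0 ∧ 0 = 0
g7 = ¬g6 = ¬0 = 1
g8 = ¬g7 = ¬1 = 0
So g8 = 0.

in1=1 in2=0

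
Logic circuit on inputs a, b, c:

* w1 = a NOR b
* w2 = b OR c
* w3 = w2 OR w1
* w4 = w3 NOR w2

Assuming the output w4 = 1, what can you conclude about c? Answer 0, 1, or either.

w4 = w3 NOR w2 must be 1, so both w3 = 0 and w2 = 0.
Every assignment with w4 = 1 has c = 0; there are 1 such assignment(s).
  a=1, b=0, c=0

0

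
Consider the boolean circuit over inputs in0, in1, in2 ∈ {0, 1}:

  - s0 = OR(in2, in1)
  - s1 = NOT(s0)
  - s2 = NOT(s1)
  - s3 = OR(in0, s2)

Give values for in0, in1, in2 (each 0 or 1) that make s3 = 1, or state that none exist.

s3 = OR(in0, s2) must be 1, so at least one of in0, s2 is 1.
Check with in0=1, in1=0, in2=1:
s0 = OR(in2, in1) = OR(1, 0) = 1
s1 = NOT(s0) = NOT 1 = 0
s2 = NOT(s1) = NOT 0 = 1
s3 = OR(in0, s2) = OR(1, 1) = 1
So s3 = 1 as required.

in0=1, in1=0, in2=1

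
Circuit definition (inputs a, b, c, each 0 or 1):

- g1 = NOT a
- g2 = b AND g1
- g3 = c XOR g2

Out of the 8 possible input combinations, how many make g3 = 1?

4

g3 = c XOR g2 must be 1, so c and g2 differ.
Satisfying assignments:
  a=0, b=0, c=1
  a=0, b=1, c=0
  a=1, b=0, c=1
  a=1, b=1, c=1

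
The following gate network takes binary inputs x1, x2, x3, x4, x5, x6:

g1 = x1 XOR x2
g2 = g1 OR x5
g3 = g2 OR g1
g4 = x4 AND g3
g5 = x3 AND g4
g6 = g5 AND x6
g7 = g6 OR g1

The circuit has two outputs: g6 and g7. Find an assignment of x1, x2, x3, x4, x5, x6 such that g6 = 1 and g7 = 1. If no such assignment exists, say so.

Check with x1=1, x2=0, x3=1, x4=1, x5=1, x6=1:
g1 = x1 XOR x2 = 1 XOR 0 = 1
g2 = g1 OR x5 = 1 OR 1 = 1
g3 = g2 OR g1 = 1 OR 1 = 1
g4 = x4 AND g3 = 1 AND 1 = 1
g5 = x3 AND g4 = 1 AND 1 = 1
g6 = g5 AND x6 = 1 AND 1 = 1
g7 = g6 OR g1 = 1 OR 1 = 1
So g6 = 1 and g7 = 1.

x1=1, x2=0, x3=1, x4=1, x5=1, x6=1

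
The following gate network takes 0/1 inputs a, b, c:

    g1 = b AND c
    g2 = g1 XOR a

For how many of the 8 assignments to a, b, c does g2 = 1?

4

g2 = g1 XOR a must be 1, so g1 and a differ.
Enumerating the 8 input combinations, 4 give g2 = 1 and 4 give g2 = 0.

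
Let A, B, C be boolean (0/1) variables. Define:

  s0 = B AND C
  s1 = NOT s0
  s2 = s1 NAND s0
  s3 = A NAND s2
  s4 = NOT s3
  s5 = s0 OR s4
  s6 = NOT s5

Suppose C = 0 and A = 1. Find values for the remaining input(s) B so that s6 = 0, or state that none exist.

s6 = NOT s5 must be 0, so s5 = 1.
Check with C = 0 and A = 1 and B=0:
s0 = B AND C = 0 AND 0 = 0
s1 = NOT s0 = NOT 0 = 1
s2 = s1 NAND s0 = 1 NAND 0 = 1
s3 = A NAND s2 = 1 NAND 1 = 0
s4 = NOT s3 = NOT 0 = 1
s5 = s0 OR s4 = 0 OR 1 = 1
s6 = NOT s5 = NOT 1 = 0
So s6 = 0.

B=0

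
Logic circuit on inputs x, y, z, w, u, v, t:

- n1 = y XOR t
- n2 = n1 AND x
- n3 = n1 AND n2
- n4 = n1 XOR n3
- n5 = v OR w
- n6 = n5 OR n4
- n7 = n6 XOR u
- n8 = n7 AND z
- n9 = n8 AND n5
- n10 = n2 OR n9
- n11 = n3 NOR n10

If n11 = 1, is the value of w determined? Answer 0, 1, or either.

Both values of w occur among assignments with n11 = 1:
  w=0: x=0, y=0, z=0, w=0, u=0, v=0, t=0
  w=1: x=0, y=0, z=0, w=1, u=0, v=0, t=0

either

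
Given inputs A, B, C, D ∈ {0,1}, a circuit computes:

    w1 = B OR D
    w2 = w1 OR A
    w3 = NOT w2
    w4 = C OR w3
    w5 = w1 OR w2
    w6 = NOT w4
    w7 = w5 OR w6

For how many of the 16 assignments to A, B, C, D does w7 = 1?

14

w7 = w5 OR w6 must be 1, so at least one of w5, w6 is 1.
Enumerating the 16 input combinations, 14 give w7 = 1 and 2 give w7 = 0.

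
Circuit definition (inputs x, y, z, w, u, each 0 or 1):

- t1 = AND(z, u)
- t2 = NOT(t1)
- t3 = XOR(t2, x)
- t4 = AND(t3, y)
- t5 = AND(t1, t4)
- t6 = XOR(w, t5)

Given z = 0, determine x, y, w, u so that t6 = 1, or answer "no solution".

Check with z = 0 and x=0, y=1, w=1, u=1:
t1 = AND(z, u) = AND(0, 1) = 0
t2 = NOT(t1) = NOT 0 = 1
t3 = XOR(t2, x) = XOR(1, 0) = 1
t4 = AND(t3, y) = AND(1, 1) = 1
t5 = AND(t1, t4) = AND(0, 1) = 0
t6 = XOR(w, t5) = XOR(1, 0) = 1
So t6 = 1.

x=0, y=1, w=1, u=1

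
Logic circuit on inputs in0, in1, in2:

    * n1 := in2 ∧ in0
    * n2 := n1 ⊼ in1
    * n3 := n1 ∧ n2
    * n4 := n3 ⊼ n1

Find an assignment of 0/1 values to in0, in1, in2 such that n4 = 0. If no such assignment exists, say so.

n4 = n3 ⊼ n1 must be 0, so both n3 = 1 and n1 = 1.
Check with in0=1, in1=0, in2=1:
n1 = in2 ∧ in0 = 1 ∧ 1 = 1
n2 = n1 ⊼ in1 = 1 ⊼ 0 = 1
n3 = n1 ∧ n2 = 1 ∧ 1 = 1
n4 = n3 ⊼ n1 = 1 ⊼ 1 = 0
So n4 = 0 as required.

in0=1, in1=0, in2=1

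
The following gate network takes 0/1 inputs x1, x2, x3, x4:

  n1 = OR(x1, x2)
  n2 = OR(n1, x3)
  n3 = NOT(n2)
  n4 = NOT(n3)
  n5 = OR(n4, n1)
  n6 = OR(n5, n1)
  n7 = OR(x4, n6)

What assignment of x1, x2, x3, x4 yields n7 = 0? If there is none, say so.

x1=0 x2=0 x3=0 x4=0

n7 = OR(x4, n6) must be 0, so both x4 = 0 and n6 = 0.
Check with x1=0 x2=0 x3=0 x4=0:
n1 = OR(x1, x2) = OR(0, 0) = 0
n2 = OR(n1, x3) = OR(0, 0) = 0
n3 = NOT(n2) = NOT 0 = 1
n4 = NOT(n3) = NOT 1 = 0
n5 = OR(n4, n1) = OR(0, 0) = 0
n6 = OR(n5, n1) = OR(0, 0) = 0
n7 = OR(x4, n6) = OR(0, 0) = 0
So n7 = 0 as required.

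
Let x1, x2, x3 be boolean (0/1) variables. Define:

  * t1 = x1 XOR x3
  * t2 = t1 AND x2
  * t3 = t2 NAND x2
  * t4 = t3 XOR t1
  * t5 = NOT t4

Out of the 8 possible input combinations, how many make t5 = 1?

t5 = NOT t4 must be 1, so t4 = 0.
t4 = t3 XOR t1 must be 0, so t3 and t1 are equal.
Satisfying assignments:
  x1=0, x2=0, x3=1
  x1=1, x2=0, x3=0

2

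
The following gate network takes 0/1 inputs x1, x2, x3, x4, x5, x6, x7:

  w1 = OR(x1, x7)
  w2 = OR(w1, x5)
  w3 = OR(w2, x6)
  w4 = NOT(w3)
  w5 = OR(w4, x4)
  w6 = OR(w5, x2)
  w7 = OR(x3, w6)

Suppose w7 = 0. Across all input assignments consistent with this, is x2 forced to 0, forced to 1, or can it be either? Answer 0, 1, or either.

w7 = OR(x3, w6) must be 0, so both x3 = 0 and w6 = 0.
w6 = OR(w5, x2) must be 0, so both w5 = 0 and x2 = 0.
Every assignment with w7 = 0 has x2 = 0; there are 15 such assignment(s).

0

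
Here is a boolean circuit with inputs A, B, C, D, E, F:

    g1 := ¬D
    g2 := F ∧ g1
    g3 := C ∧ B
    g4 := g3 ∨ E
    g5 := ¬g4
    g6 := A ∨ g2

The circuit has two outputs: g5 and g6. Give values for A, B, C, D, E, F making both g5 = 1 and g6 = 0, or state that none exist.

A=0, B=1, C=0, D=1, E=0, F=1

Check with A=0, B=1, C=0, D=1, E=0, F=1:
g1 = ¬D = ¬1 = 0
g2 = F ∧ g1 = 1 ∧ 0 = 0
g3 = C ∧ B = 0 ∧ 1 = 0
g4 = g3 ∨ E = 0 ∨ 0 = 0
g5 = ¬g4 = ¬0 = 1
g6 = A ∨ g2 = 0 ∨ 0 = 0
So g5 = 1 and g6 = 0.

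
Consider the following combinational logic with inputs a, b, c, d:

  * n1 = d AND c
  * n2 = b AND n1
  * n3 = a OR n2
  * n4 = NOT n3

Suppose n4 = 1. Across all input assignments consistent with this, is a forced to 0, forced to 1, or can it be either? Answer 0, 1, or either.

0

n4 = NOT n3 must be 1, so n3 = 0.
n3 = a OR n2 must be 0, so both a = 0 and n2 = 0.
Every assignment with n4 = 1 has a = 0; there are 7 such assignment(s).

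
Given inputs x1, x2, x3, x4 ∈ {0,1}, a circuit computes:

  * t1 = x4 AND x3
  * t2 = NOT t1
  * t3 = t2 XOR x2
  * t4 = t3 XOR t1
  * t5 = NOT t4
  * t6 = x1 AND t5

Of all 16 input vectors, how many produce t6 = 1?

t6 = x1 AND t5 must be 1, so both x1 = 1 and t5 = 1.
Satisfying assignments:
  x1=1, x2=1, x3=0, x4=0
  x1=1, x2=1, x3=0, x4=1
  x1=1, x2=1, x3=1, x4=0
  x1=1, x2=1, x3=1, x4=1

4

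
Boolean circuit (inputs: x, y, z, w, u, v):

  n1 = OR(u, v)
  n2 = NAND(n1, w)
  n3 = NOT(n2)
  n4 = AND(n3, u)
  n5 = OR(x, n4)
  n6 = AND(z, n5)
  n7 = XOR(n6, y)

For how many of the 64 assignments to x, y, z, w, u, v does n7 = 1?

32

n7 = XOR(n6, y) must be 1, so n6 and y differ.
Enumerating the 64 input combinations, 32 give n7 = 1 and 32 give n7 = 0.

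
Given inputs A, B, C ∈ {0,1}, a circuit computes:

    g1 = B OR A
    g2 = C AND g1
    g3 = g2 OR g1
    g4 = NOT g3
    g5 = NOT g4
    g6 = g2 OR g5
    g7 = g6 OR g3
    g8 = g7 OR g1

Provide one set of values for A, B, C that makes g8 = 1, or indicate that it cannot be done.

A=1, B=1, C=1

Check with A=1, B=1, C=1:
g1 = B OR A = 1 OR 1 = 1
g2 = C AND g1 = 1 AND 1 = 1
g3 = g2 OR g1 = 1 OR 1 = 1
g4 = NOT g3 = NOT 1 = 0
g5 = NOT g4 = NOT 0 = 1
g6 = g2 OR g5 = 1 OR 1 = 1
g7 = g6 OR g3 = 1 OR 1 = 1
g8 = g7 OR g1 = 1 OR 1 = 1
So g8 = 1 as required.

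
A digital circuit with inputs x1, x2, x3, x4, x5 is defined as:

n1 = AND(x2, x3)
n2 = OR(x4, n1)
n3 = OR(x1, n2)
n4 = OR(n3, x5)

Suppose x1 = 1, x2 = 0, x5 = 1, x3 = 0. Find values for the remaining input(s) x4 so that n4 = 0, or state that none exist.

no solution exists

With x1 = 1, x2 = 0, x5 = 1, x3 = 0 fixed, none of the 2 settings of x4 give n4 = 0.
For example, with x4=1:
n1 = AND(x2, x3) = AND(0, 0) = 0
n2 = OR(x4, n1) = OR(1, 0) = 1
n3 = OR(x1, n2) = OR(1, 1) = 1
n4 = OR(n3, x5) = OR(1, 1) = 1
giving n4 = 1 ≠ 0.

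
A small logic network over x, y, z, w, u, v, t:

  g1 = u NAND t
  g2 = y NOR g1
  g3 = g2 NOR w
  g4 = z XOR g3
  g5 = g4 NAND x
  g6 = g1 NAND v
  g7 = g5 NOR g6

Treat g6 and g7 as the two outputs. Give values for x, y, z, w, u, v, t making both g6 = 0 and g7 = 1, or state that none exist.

x=1 y=1 z=1 w=1 u=1 v=1 t=0

Check with x=1 y=1 z=1 w=1 u=1 v=1 t=0:
g1 = u NAND t = 1 NAND 0 = 1
g2 = y NOR g1 = 1 NOR 1 = 0
g3 = g2 NOR w = 0 NOR 1 = 0
g4 = z XOR g3 = 1 XOR 0 = 1
g5 = g4 NAND x = 1 NAND 1 = 0
g6 = g1 NAND v = 1 NAND 1 = 0
g7 = g5 NOR g6 = 0 NOR 0 = 1
So g6 = 0 and g7 = 1.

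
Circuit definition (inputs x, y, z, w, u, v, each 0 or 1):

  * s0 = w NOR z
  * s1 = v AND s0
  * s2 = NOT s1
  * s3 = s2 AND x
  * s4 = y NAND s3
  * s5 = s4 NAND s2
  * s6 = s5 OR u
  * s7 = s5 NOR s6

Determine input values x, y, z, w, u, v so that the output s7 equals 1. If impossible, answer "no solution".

s7 = s5 NOR s6 must be 1, so both s5 = 0 and s6 = 0.
s5 = s4 NAND s2 must be 0, so both s4 = 1 and s2 = 1.
Check with x=1, y=0, z=0, w=1, u=0, v=1:
s0 = w NOR z = 1 NOR 0 = 0
s1 = v AND s0 = 1 AND 0 = 0
s2 = NOT s1 = NOT 0 = 1
s3 = s2 AND x = 1 AND 1 = 1
s4 = y NAND s3 = 0 NAND 1 = 1
s5 = s4 NAND s2 = 1 NAND 1 = 0
s6 = s5 OR u = 0 OR 0 = 0
s7 = s5 NOR s6 = 0 NOR 0 = 1
So s7 = 1 as required.

x=1, y=0, z=0, w=1, u=0, v=1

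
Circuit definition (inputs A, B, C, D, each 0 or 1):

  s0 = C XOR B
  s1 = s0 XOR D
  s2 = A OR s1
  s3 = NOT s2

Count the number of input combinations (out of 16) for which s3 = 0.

s3 = NOT s2 must be 0, so s2 = 1.
Enumerating the 16 input combinations, 12 give s3 = 0 and 4 give s3 = 1.

12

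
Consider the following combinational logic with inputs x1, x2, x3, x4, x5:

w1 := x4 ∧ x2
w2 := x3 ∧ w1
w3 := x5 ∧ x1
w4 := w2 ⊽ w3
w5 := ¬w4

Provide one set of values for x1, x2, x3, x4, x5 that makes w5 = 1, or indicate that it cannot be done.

Check with x1=0, x2=1, x3=1, x4=1, x5=1:
w1 = x4 ∧ x2 = 1 ∧ 1 = 1
w2 = x3 ∧ w1 = 1 ∧ 1 = 1
w3 = x5 ∧ x1 = 1 ∧ 0 = 0
w4 = w2 ⊽ w3 = 1 ⊽ 0 = 0
w5 = ¬w4 = ¬0 = 1
So w5 = 1 as required.

x1=0, x2=1, x3=1, x4=1, x5=1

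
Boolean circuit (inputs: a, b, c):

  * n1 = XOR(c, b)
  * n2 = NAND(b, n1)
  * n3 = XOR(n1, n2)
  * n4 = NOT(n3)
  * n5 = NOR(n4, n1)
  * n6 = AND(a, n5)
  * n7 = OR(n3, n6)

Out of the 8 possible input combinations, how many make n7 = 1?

n7 = OR(n3, n6) must be 1, so at least one of n3, n6 is 1.
Satisfying assignments:
  a=0, b=0, c=0
  a=0, b=1, c=0
  a=0, b=1, c=1
  a=1, b=0, c=0
  a=1, b=1, c=0
  a=1, b=1, c=1

6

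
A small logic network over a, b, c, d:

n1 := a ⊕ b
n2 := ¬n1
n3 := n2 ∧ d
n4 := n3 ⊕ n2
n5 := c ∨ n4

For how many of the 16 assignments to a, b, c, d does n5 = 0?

n5 = c ∨ n4 must be 0, so both c = 0 and n4 = 0.
Satisfying assignments:
  a=0, b=0, c=0, d=1
  a=0, b=1, c=0, d=0
  a=0, b=1, c=0, d=1
  a=1, b=0, c=0, d=0
  a=1, b=0, c=0, d=1
  a=1, b=1, c=0, d=1

6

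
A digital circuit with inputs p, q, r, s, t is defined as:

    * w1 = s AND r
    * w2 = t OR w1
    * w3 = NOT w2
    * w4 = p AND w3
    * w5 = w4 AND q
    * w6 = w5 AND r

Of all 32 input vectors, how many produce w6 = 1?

1

w6 = w5 AND r must be 1, so both w5 = 1 and r = 1.
w5 = w4 AND q must be 1, so both w4 = 1 and q = 1.
w4 = p AND w3 must be 1, so both p = 1 and w3 = 1.
Satisfying assignments:
  p=1, q=1, r=1, s=0, t=0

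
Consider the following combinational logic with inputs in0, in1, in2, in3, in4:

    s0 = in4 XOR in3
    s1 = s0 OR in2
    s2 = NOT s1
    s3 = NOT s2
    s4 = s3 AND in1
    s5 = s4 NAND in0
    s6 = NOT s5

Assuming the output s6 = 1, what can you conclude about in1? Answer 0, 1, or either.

s6 = NOT s5 must be 1, so s5 = 0.
s5 = s4 NAND in0 must be 0, so both s4 = 1 and in0 = 1.
Every assignment with s6 = 1 has in1 = 1; there are 6 such assignment(s).

1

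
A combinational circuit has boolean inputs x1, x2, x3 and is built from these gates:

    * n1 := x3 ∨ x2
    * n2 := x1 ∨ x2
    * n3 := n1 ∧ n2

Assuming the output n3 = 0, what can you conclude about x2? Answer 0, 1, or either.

0

n3 = n1 ∧ n2 must be 0, so at least one of n1, n2 is 0.
Every assignment with n3 = 0 has x2 = 0; there are 3 such assignment(s).
  x1=0, x2=0, x3=0
  x1=0, x2=0, x3=1
  x1=1, x2=0, x3=0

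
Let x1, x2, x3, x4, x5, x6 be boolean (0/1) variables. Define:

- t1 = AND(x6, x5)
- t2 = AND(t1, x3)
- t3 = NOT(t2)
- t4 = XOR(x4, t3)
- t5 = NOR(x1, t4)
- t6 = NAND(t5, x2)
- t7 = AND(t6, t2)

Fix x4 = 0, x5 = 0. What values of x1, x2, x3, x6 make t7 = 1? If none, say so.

With x4 = 0, x5 = 0 fixed, none of the 16 settings of x1, x2, x3, x6 give t7 = 1.
For example, with x1=0, x2=1, x3=1, x6=0:
t1 = AND(x6, x5) = AND(0, 0) = 0
t2 = AND(t1, x3) = AND(0, 1) = 0
t3 = NOT(t2) = NOT 0 = 1
t4 = XOR(x4, t3) = XOR(0, 1) = 1
t5 = NOR(x1, t4) = NOR(0, 1) = 0
t6 = NAND(t5, x2) = NAND(0, 1) = 1
t7 = AND(t6, t2) = AND(1, 0) = 0
giving t7 = 0 ≠ 1.

no solution exists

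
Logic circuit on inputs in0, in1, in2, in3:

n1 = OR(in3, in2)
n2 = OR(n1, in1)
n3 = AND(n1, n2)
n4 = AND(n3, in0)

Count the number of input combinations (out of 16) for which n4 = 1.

n4 = AND(n3, in0) must be 1, so both n3 = 1 and in0 = 1.
n3 = AND(n1, n2) must be 1, so both n1 = 1 and n2 = 1.
Satisfying assignments:
  in0=1, in1=0, in2=0, in3=1
  in0=1, in1=0, in2=1, in3=0
  in0=1, in1=0, in2=1, in3=1
  in0=1, in1=1, in2=0, in3=1
  in0=1, in1=1, in2=1, in3=0
  in0=1, in1=1, in2=1, in3=1

6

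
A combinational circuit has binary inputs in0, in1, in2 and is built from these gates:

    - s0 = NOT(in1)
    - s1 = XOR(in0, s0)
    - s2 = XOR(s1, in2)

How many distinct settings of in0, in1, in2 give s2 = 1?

4

s2 = XOR(s1, in2) must be 1, so s1 and in2 differ.
Satisfying assignments:
  in0=0, in1=0, in2=0
  in0=0, in1=1, in2=1
  in0=1, in1=0, in2=1
  in0=1, in1=1, in2=0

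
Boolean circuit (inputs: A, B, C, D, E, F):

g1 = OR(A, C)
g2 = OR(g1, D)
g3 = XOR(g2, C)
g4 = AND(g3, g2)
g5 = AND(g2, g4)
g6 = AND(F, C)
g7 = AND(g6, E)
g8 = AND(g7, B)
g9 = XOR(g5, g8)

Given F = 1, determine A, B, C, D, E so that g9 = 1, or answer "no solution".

A=1 B=1 C=0 D=0 E=0

g9 = XOR(g5, g8) must be 1, so g5 and g8 differ.
Check with F = 1 and A=1, B=1, C=0, D=0, E=0:
g1 = OR(A, C) = OR(1, 0) = 1
g2 = OR(g1, D) = OR(1, 0) = 1
g3 = XOR(g2, C) = XOR(1, 0) = 1
g4 = AND(g3, g2) = AND(1, 1) = 1
g5 = AND(g2, g4) = AND(1, 1) = 1
g6 = AND(F, C) = AND(1, 0) = 0
g7 = AND(g6, E) = AND(0, 0) = 0
g8 = AND(g7, B) = AND(0, 1) = 0
g9 = XOR(g5, g8) = XOR(1, 0) = 1
So g9 = 1.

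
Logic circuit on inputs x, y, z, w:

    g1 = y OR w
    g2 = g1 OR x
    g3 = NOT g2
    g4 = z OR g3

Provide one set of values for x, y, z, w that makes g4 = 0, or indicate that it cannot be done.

x=0, y=1, z=0, w=0

Check with x=0, y=1, z=0, w=0:
g1 = y OR w = 1 OR 0 = 1
g2 = g1 OR x = 1 OR 0 = 1
g3 = NOT g2 = NOT 1 = 0
g4 = z OR g3 = 0 OR 0 = 0
So g4 = 0 as required.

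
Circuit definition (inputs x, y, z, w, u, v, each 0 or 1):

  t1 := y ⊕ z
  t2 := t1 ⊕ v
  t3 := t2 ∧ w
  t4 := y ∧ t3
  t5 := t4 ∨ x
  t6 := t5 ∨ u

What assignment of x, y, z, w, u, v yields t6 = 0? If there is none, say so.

x=0, y=0, z=1, w=1, u=0, v=0

t6 = t5 ∨ u must be 0, so both t5 = 0 and u = 0.
Check with x=0, y=0, z=1, w=1, u=0, v=0:
t1 = y ⊕ z = 0 ⊕ 1 = 1
t2 = t1 ⊕ v = 1 ⊕ 0 = 1
t3 = t2 ∧ w = 1 ∧ 1 = 1
t4 = y ∧ t3 = 0 ∧ 1 = 0
t5 = t4 ∨ x = 0 ∨ 0 = 0
t6 = t5 ∨ u = 0 ∨ 0 = 0
So t6 = 0 as required.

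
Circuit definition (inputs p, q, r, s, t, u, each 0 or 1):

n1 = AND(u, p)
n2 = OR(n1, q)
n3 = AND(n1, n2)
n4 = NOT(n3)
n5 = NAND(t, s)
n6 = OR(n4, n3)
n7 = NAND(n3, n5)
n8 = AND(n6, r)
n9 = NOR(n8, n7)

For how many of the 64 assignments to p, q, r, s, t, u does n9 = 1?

6

n9 = NOR(n8, n7) must be 1, so both n8 = 0 and n7 = 0.
Satisfying assignments:
  p=1, q=0, r=0, s=0, t=0, u=1
  p=1, q=0, r=0, s=0, t=1, u=1
  p=1, q=0, r=0, s=1, t=0, u=1
  p=1, q=1, r=0, s=0, t=0, u=1
  p=1, q=1, r=0, s=0, t=1, u=1
  p=1, q=1, r=0, s=1, t=0, u=1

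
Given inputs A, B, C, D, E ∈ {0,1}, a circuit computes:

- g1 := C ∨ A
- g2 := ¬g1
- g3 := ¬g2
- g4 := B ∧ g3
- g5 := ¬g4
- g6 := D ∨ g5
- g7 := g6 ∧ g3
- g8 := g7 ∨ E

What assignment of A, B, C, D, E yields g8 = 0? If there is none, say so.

g8 = g7 ∨ E must be 0, so both g7 = 0 and E = 0.
g7 = g6 ∧ g3 must be 0, so at least one of g6, g3 is 0.
Check with A=0 B=1 C=1 D=0 E=0:
g1 = C ∨ A = 1 ∨ 0 = 1
g2 = ¬g1 = ¬1 = 0
g3 = ¬g2 = ¬0 = 1
g4 = B ∧ g3 = 1 ∧ 1 = 1
g5 = ¬g4 = ¬1 = 0
g6 = D ∨ g5 = 0 ∨ 0 = 0
g7 = g6 ∧ g3 = 0 ∧ 1 = 0
g8 = g7 ∨ E = 0 ∨ 0 = 0
So g8 = 0 as required.

A=0 B=1 C=1 D=0 E=0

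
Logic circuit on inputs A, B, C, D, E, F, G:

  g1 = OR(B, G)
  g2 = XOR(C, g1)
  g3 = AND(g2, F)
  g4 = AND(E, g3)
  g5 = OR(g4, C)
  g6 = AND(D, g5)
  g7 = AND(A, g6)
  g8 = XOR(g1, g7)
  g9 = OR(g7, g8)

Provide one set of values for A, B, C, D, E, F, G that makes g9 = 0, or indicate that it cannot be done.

A=1, B=0, C=0, D=0, E=0, F=0, G=0

Check with A=1, B=0, C=0, D=0, E=0, F=0, G=0:
g1 = OR(B, G) = OR(0, 0) = 0
g2 = XOR(C, g1) = XOR(0, 0) = 0
g3 = AND(g2, F) = AND(0, 0) = 0
g4 = AND(E, g3) = AND(0, 0) = 0
g5 = OR(g4, C) = OR(0, 0) = 0
g6 = AND(D, g5) = AND(0, 0) = 0
g7 = AND(A, g6) = AND(1, 0) = 0
g8 = XOR(g1, g7) = XOR(0, 0) = 0
g9 = OR(g7, g8) = OR(0, 0) = 0
So g9 = 0 as required.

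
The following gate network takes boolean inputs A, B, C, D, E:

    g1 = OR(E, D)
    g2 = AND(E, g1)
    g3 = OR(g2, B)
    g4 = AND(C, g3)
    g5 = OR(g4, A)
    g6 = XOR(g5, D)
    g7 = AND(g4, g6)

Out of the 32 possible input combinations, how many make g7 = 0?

g7 = AND(g4, g6) must be 0, so at least one of g4, g6 is 0.
Enumerating the 32 input combinations, 26 give g7 = 0 and 6 give g7 = 1.

26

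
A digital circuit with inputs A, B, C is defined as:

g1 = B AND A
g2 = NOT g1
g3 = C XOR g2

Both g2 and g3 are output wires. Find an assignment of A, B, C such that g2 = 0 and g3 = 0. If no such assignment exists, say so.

Check with A=1, B=1, C=0:
g1 = B AND A = 1 AND 1 = 1
g2 = NOT g1 = NOT 1 = 0
g3 = C XOR g2 = 0 XOR 0 = 0
So g2 = 0 and g3 = 0.

A=1, B=1, C=0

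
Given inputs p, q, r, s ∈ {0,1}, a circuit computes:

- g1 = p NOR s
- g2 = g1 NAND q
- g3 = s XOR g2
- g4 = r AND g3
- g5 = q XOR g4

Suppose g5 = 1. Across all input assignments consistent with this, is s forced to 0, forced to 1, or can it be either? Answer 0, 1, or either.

Both values of s occur among assignments with g5 = 1:
  s=0: p=0, q=0, r=1, s=0
  s=1: p=0, q=1, r=0, s=1

either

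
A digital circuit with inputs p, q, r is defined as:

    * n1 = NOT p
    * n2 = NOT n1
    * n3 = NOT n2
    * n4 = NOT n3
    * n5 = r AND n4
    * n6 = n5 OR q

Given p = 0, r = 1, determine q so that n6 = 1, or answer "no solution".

q=1

n6 = n5 OR q must be 1, so at least one of n5, q is 1.
Check with p = 0, r = 1 and q=1:
n1 = NOT p = NOT 0 = 1
n2 = NOT n1 = NOT 1 = 0
n3 = NOT n2 = NOT 0 = 1
n4 = NOT n3 = NOT 1 = 0
n5 = r AND n4 = 1 AND 0 = 0
n6 = n5 OR q = 0 OR 1 = 1
So n6 = 1.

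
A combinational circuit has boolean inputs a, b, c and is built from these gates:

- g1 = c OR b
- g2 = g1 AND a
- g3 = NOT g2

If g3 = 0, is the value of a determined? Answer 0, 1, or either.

1

g3 = NOT g2 must be 0, so g2 = 1.
g2 = g1 AND a must be 1, so both g1 = 1 and a = 1.
g1 = c OR b must be 1, so at least one of c, b is 1.
Every assignment with g3 = 0 has a = 1; there are 3 such assignment(s).
  a=1, b=0, c=1
  a=1, b=1, c=0
  a=1, b=1, c=1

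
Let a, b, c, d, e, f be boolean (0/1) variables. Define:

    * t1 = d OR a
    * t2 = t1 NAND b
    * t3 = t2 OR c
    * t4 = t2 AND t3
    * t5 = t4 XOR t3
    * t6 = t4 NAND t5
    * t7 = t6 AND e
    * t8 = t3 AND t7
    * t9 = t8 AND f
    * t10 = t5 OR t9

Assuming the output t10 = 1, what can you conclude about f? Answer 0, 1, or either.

either

Both values of f occur among assignments with t10 = 1:
  f=0: a=0, b=1, c=1, d=1, e=0, f=0
  f=1: a=0, b=0, c=0, d=0, e=1, f=1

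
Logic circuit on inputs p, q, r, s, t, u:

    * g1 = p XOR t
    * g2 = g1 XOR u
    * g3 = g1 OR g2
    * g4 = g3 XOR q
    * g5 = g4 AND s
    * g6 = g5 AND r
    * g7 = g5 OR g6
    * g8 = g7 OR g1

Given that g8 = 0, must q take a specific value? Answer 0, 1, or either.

either

Both values of q occur among assignments with g8 = 0:
  q=0: p=0, q=0, r=0, s=0, t=0, u=0
  q=1: p=0, q=1, r=0, s=0, t=0, u=0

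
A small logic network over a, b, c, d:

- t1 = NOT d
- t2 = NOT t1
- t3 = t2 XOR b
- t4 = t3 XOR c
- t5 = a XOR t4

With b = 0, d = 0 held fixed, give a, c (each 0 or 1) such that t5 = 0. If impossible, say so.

t5 = a XOR t4 must be 0, so a and t4 are equal.
Check with b = 0, d = 0 and a=1, c=1:
t1 = NOT d = NOT 0 = 1
t2 = NOT t1 = NOT 1 = 0
t3 = t2 XOR b = 0 XOR 0 = 0
t4 = t3 XOR c = 0 XOR 1 = 1
t5 = a XOR t4 = 1 XOR 1 = 0
So t5 = 0.

a=1, c=1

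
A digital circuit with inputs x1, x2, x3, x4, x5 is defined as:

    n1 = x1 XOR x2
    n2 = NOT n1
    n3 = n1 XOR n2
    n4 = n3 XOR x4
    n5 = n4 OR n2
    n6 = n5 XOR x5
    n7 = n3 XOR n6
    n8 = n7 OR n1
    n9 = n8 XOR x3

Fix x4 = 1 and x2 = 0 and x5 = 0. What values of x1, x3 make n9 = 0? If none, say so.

n9 = n8 XOR x3 must be 0, so n8 and x3 are equal.
Check with x4 = 1 and x2 = 0 and x5 = 0 and x1=1, x3=1:
n1 = x1 XOR x2 = 1 XOR 0 = 1
n2 = NOT n1 = NOT 1 = 0
n3 = n1 XOR n2 = 1 XOR 0 = 1
n4 = n3 XOR x4 = 1 XOR 1 = 0
n5 = n4 OR n2 = 0 OR 0 = 0
n6 = n5 XOR x5 = 0 XOR 0 = 0
n7 = n3 XOR n6 = 1 XOR 0 = 1
n8 = n7 OR n1 = 1 OR 1 = 1
n9 = n8 XOR x3 = 1 XOR 1 = 0
So n9 = 0.

x1=1 x3=1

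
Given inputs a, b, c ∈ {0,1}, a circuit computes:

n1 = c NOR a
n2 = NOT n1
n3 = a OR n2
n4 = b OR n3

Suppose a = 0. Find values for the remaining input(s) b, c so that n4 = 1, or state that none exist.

Check with a = 0 and b=1, c=0:
n1 = c NOR a = 0 NOR 0 = 1
n2 = NOT n1 = NOT 1 = 0
n3 = a OR n2 = 0 OR 0 = 0
n4 = b OR n3 = 1 OR 0 = 1
So n4 = 1.

b=1 c=0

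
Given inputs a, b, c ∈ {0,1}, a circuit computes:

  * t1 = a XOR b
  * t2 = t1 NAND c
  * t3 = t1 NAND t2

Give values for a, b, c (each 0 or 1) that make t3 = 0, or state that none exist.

a=0, b=1, c=0

t3 = t1 NAND t2 must be 0, so both t1 = 1 and t2 = 1.
t1 = a XOR b must be 1, so a and b differ.
Check with a=0, b=1, c=0:
t1 = a XOR b = 0 XOR 1 = 1
t2 = t1 NAND c = 1 NAND 0 = 1
t3 = t1 NAND t2 = 1 NAND 1 = 0
So t3 = 0 as required.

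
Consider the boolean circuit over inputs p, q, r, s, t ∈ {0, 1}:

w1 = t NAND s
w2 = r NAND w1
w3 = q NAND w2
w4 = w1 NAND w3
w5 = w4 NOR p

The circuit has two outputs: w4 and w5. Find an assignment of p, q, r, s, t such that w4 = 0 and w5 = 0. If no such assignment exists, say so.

Check with p=1 q=0 r=1 s=0 t=1:
w1 = t NAND s = 1 NAND 0 = 1
w2 = r NAND w1 = 1 NAND 1 = 0
w3 = q NAND w2 = 0 NAND 0 = 1
w4 = w1 NAND w3 = 1 NAND 1 = 0
w5 = w4 NOR p = 0 NOR 1 = 0
So w4 = 0 and w5 = 0.

p=1 q=0 r=1 s=0 t=1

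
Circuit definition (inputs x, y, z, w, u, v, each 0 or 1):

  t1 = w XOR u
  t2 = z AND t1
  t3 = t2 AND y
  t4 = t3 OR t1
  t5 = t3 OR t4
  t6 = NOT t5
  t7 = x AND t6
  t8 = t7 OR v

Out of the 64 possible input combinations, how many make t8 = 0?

t8 = t7 OR v must be 0, so both t7 = 0 and v = 0.
t7 = x AND t6 must be 0, so at least one of x, t6 is 0.
Enumerating the 64 input combinations, 24 give t8 = 0 and 40 give t8 = 1.

24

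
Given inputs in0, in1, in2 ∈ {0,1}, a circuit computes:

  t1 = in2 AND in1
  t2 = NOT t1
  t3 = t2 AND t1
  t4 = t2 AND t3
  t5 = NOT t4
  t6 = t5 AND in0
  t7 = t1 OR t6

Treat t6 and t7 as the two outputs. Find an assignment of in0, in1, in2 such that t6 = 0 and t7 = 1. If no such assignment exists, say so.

in0=0, in1=1, in2=1

Check with in0=0, in1=1, in2=1:
t1 = in2 AND in1 = 1 AND 1 = 1
t2 = NOT t1 = NOT 1 = 0
t3 = t2 AND t1 = 0 AND 1 = 0
t4 = t2 AND t3 = 0 AND 0 = 0
t5 = NOT t4 = NOT 0 = 1
t6 = t5 AND in0 = 1 AND 0 = 0
t7 = t1 OR t6 = 1 OR 0 = 1
So t6 = 0 and t7 = 1.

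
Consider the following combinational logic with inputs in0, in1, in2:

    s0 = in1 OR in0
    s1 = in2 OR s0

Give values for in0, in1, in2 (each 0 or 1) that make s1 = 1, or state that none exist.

s1 = in2 OR s0 must be 1, so at least one of in2, s0 is 1.
Check with in0=0, in1=0, in2=1:
s0 = in1 OR in0 = 0 OR 0 = 0
s1 = in2 OR s0 = 1 OR 0 = 1
So s1 = 1 as required.

in0=0, in1=0, in2=1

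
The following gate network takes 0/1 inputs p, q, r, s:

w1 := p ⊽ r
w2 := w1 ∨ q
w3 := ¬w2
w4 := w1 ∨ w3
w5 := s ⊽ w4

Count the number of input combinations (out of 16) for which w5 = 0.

13

w5 = s ⊽ w4 must be 0, so at least one of s, w4 is 1.
Enumerating the 16 input combinations, 13 give w5 = 0 and 3 give w5 = 1.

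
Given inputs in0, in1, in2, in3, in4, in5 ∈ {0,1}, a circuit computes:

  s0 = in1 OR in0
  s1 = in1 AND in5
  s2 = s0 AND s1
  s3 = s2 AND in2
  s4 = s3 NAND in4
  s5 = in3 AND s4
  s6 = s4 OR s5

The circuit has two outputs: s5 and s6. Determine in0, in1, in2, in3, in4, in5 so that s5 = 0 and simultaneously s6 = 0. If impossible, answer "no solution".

Check with in0=0 in1=1 in2=1 in3=1 in4=1 in5=1:
s0 = in1 OR in0 = 1 OR 0 = 1
s1 = in1 AND in5 = 1 AND 1 = 1
s2 = s0 AND s1 = 1 AND 1 = 1
s3 = s2 AND in2 = 1 AND 1 = 1
s4 = s3 NAND in4 = 1 NAND 1 = 0
s5 = in3 AND s4 = 1 AND 0 = 0
s6 = s4 OR s5 = 0 OR 0 = 0
So s5 = 0 and s6 = 0.

in0=0 in1=1 in2=1 in3=1 in4=1 in5=1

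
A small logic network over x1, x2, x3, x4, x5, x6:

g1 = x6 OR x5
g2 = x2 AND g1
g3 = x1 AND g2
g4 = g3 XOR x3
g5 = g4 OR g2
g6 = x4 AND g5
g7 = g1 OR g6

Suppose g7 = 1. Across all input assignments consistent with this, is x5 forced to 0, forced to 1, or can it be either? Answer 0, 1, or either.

either

Both values of x5 occur among assignments with g7 = 1:
  x5=0: x1=0, x2=0, x3=0, x4=0, x5=0, x6=1
  x5=1: x1=0, x2=0, x3=0, x4=0, x5=1, x6=0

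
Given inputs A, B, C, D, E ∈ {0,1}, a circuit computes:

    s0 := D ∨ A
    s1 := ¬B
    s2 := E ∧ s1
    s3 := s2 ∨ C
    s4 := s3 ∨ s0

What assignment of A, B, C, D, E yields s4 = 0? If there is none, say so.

s4 = s3 ∨ s0 must be 0, so both s3 = 0 and s0 = 0.
s3 = s2 ∨ C must be 0, so both s2 = 0 and C = 0.
s0 = D ∨ A must be 0, so both D = 0 and A = 0.
Check with A=0 B=1 C=0 D=0 E=1:
s0 = D ∨ A = 0 ∨ 0 = 0
s1 = ¬B = ¬1 = 0
s2 = E ∧ s1 = 1 ∧ 0 = 0
s3 = s2 ∨ C = 0 ∨ 0 = 0
s4 = s3 ∨ s0 = 0 ∨ 0 = 0
So s4 = 0 as required.

A=0 B=1 C=0 D=0 E=1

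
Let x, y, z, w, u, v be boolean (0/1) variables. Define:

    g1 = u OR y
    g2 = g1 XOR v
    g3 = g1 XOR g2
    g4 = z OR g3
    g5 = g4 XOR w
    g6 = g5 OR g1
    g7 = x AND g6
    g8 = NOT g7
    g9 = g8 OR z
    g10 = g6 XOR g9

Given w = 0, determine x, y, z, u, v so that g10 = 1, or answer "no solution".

x=0, y=0, z=0, u=0, v=0

g10 = g6 XOR g9 must be 1, so g6 and g9 differ.
Check with w = 0 and x=0, y=0, z=0, u=0, v=0:
g1 = u OR y = 0 OR 0 = 0
g2 = g1 XOR v = 0 XOR 0 = 0
g3 = g1 XOR g2 = 0 XOR 0 = 0
g4 = z OR g3 = 0 OR 0 = 0
g5 = g4 XOR w = 0 XOR 0 = 0
g6 = g5 OR g1 = 0 OR 0 = 0
g7 = x AND g6 = 0 AND 0 = 0
g8 = NOT g7 = NOT 0 = 1
g9 = g8 OR z = 1 OR 0 = 1
g10 = g6 XOR g9 = 0 XOR 1 = 1
So g10 = 1.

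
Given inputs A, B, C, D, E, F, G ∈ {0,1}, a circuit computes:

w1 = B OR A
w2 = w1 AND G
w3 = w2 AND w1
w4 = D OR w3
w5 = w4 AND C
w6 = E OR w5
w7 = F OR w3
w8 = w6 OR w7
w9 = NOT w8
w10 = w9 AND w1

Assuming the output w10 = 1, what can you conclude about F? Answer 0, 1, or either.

0

w10 = w9 AND w1 must be 1, so both w9 = 1 and w1 = 1.
w9 = NOT w8 must be 1, so w8 = 0.
Every assignment with w10 = 1 has F = 0; there are 9 such assignment(s).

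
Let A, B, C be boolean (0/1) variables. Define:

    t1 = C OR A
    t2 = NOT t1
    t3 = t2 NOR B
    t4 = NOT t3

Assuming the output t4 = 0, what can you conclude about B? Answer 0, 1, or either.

0

t4 = NOT t3 must be 0, so t3 = 1.
Every assignment with t4 = 0 has B = 0; there are 3 such assignment(s).
  A=0, B=0, C=1
  A=1, B=0, C=0
  A=1, B=0, C=1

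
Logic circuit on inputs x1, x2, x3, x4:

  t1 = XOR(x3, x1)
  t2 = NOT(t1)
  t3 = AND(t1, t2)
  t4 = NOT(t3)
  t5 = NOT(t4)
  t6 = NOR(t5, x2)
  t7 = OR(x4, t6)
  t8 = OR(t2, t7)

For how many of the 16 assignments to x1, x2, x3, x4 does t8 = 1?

14

t8 = OR(t2, t7) must be 1, so at least one of t2, t7 is 1.
Enumerating the 16 input combinations, 14 give t8 = 1 and 2 give t8 = 0.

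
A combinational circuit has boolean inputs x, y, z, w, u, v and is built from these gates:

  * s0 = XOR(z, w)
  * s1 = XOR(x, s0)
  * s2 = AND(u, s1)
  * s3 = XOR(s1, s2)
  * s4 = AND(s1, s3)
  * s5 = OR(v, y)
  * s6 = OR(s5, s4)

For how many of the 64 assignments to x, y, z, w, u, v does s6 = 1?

52

s6 = OR(s5, s4) must be 1, so at least one of s5, s4 is 1.
Enumerating the 64 input combinations, 52 give s6 = 1 and 12 give s6 = 0.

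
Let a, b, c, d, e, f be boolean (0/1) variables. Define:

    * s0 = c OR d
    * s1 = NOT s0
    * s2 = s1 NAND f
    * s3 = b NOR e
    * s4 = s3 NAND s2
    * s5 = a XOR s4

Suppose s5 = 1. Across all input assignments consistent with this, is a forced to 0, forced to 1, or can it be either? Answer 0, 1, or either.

either

Both values of a occur among assignments with s5 = 1:
  a=0: a=0, b=0, c=0, d=0, e=0, f=1
  a=1: a=1, b=0, c=0, d=0, e=0, f=0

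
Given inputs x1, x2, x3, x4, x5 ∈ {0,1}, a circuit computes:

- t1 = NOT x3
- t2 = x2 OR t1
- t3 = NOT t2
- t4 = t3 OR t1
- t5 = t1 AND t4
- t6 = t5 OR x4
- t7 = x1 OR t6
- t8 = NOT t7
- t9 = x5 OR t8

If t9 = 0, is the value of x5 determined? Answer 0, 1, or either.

0

t9 = x5 OR t8 must be 0, so both x5 = 0 and t8 = 0.
t8 = NOT t7 must be 0, so t7 = 1.
Every assignment with t9 = 0 has x5 = 0; there are 14 such assignment(s).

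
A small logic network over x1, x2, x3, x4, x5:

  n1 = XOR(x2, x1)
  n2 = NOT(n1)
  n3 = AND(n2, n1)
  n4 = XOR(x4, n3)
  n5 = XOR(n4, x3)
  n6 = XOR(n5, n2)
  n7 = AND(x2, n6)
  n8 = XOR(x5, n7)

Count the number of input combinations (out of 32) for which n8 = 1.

16

n8 = XOR(x5, n7) must be 1, so x5 and n7 differ.
Enumerating the 32 input combinations, 16 give n8 = 1 and 16 give n8 = 0.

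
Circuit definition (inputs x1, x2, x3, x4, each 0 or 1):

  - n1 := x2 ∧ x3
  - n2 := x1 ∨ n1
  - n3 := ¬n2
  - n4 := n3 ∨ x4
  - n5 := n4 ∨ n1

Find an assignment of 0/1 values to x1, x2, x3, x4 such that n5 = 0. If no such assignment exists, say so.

x1=1, x2=0, x3=1, x4=0

n5 = n4 ∨ n1 must be 0, so both n4 = 0 and n1 = 0.
n4 = n3 ∨ x4 must be 0, so both n3 = 0 and x4 = 0.
n1 = x2 ∧ x3 must be 0, so at least one of x2, x3 is 0.
Check with x1=1, x2=0, x3=1, x4=0:
n1 = x2 ∧ x3 = 0 ∧ 1 = 0
n2 = x1 ∨ n1 = 1 ∨ 0 = 1
n3 = ¬n2 = ¬1 = 0
n4 = n3 ∨ x4 = 0 ∨ 0 = 0
n5 = n4 ∨ n1 = 0 ∨ 0 = 0
So n5 = 0 as required.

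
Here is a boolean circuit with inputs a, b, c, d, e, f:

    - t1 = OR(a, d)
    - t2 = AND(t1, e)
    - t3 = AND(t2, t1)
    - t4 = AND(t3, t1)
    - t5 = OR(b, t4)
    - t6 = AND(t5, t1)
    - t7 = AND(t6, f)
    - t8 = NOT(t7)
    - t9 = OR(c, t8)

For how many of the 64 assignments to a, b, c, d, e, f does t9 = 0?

9

t9 = OR(c, t8) must be 0, so both c = 0 and t8 = 0.
t8 = NOT(t7) must be 0, so t7 = 1.
Enumerating the 64 input combinations, 9 give t9 = 0 and 55 give t9 = 1.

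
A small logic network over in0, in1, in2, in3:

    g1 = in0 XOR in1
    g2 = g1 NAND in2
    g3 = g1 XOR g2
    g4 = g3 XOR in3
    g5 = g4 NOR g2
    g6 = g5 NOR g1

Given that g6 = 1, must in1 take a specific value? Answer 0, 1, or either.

Both values of in1 occur among assignments with g6 = 1:
  in1=0: in0=0, in1=0, in2=0, in3=0
  in1=1: in0=1, in1=1, in2=0, in3=0

either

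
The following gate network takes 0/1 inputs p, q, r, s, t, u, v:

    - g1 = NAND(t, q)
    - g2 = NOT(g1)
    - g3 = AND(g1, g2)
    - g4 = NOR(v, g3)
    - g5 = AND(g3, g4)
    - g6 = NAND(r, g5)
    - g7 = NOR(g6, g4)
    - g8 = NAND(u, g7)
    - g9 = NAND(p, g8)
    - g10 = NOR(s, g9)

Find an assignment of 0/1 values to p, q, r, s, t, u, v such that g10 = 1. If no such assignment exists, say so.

p=1 q=1 r=0 s=0 t=1 u=1 v=0

g10 = NOR(s, g9) must be 1, so both s = 0 and g9 = 0.
Check with p=1 q=1 r=0 s=0 t=1 u=1 v=0:
g1 = NAND(t, q) = NAND(1, 1) = 0
g2 = NOT(g1) = NOT 0 = 1
g3 = AND(g1, g2) = AND(0, 1) = 0
g4 = NOR(v, g3) = NOR(0, 0) = 1
g5 = AND(g3, g4) = AND(0, 1) = 0
g6 = NAND(r, g5) = NAND(0, 0) = 1
g7 = NOR(g6, g4) = NOR(1, 1) = 0
g8 = NAND(u, g7) = NAND(1, 0) = 1
g9 = NAND(p, g8) = NAND(1, 1) = 0
g10 = NOR(s, g9) = NOR(0, 0) = 1
So g10 = 1 as required.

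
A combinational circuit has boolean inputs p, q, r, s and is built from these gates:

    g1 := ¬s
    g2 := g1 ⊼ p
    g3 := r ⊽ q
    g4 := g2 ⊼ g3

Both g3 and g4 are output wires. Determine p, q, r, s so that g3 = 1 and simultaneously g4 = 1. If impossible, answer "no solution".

Check with p=1, q=0, r=0, s=0:
g1 = ¬s = ¬0 = 1
g2 = g1 ⊼ p = 1 ⊼ 1 = 0
g3 = r ⊽ q = 0 ⊽ 0 = 1
g4 = g2 ⊼ g3 = 0 ⊼ 1 = 1
So g3 = 1 and g4 = 1.

p=1, q=0, r=0, s=0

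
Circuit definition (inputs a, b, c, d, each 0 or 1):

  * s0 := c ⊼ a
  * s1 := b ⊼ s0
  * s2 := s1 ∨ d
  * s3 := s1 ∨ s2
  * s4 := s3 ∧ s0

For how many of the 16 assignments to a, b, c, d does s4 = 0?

s4 = s3 ∧ s0 must be 0, so at least one of s3, s0 is 0.
Enumerating the 16 input combinations, 7 give s4 = 0 and 9 give s4 = 1.

7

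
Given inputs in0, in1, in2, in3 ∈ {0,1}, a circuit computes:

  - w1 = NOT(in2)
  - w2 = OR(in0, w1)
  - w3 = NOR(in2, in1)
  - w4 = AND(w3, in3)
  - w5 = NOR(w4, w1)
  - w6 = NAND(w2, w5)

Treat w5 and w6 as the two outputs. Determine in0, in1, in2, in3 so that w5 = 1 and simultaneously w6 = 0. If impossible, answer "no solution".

Check with in0=1 in1=1 in2=1 in3=0:
w1 = NOT(in2) = NOT 1 = 0
w2 = OR(in0, w1) = OR(1, 0) = 1
w3 = NOR(in2, in1) = NOR(1, 1) = 0
w4 = AND(w3, in3) = AND(0, 0) = 0
w5 = NOR(w4, w1) = NOR(0, 0) = 1
w6 = NAND(w2, w5) = NAND(1, 1) = 0
So w5 = 1 and w6 = 0.

in0=1 in1=1 in2=1 in3=0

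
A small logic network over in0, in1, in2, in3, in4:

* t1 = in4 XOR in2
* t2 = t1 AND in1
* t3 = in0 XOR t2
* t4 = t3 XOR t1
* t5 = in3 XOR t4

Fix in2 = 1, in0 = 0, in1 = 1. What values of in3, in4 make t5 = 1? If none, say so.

t5 = in3 XOR t4 must be 1, so in3 and t4 differ.
Check with in2 = 1, in0 = 0, in1 = 1 and in3=1, in4=0:
t1 = in4 XOR in2 = 0 XOR 1 = 1
t2 = t1 AND in1 = 1 AND 1 = 1
t3 = in0 XOR t2 = 0 XOR 1 = 1
t4 = t3 XOR t1 = 1 XOR 1 = 0
t5 = in3 XOR t4 = 1 XOR 0 = 1
So t5 = 1.

in3=1, in4=0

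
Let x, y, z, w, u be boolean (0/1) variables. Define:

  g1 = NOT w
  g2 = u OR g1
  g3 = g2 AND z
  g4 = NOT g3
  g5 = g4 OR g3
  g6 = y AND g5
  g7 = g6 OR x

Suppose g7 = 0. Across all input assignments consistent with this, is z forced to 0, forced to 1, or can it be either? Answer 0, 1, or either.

either

Both values of z occur among assignments with g7 = 0:
  z=0: x=0, y=0, z=0, w=0, u=0
  z=1: x=0, y=0, z=1, w=0, u=0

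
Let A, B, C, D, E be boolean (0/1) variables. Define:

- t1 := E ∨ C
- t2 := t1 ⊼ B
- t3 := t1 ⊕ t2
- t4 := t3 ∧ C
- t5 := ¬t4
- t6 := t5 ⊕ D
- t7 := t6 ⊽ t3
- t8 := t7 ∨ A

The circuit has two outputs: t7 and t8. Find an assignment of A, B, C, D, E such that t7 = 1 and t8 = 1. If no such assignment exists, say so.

Check with A=0 B=0 C=1 D=1 E=1:
t1 = E ∨ C = 1 ∨ 1 = 1
t2 = t1 ⊼ B = 1 ⊼ 0 = 1
t3 = t1 ⊕ t2 = 1 ⊕ 1 = 0
t4 = t3 ∧ C = 0 ∧ 1 = 0
t5 = ¬t4 = ¬0 = 1
t6 = t5 ⊕ D = 1 ⊕ 1 = 0
t7 = t6 ⊽ t3 = 0 ⊽ 0 = 1
t8 = t7 ∨ A = 1 ∨ 0 = 1
So t7 = 1 and t8 = 1.

A=0 B=0 C=1 D=1 E=1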